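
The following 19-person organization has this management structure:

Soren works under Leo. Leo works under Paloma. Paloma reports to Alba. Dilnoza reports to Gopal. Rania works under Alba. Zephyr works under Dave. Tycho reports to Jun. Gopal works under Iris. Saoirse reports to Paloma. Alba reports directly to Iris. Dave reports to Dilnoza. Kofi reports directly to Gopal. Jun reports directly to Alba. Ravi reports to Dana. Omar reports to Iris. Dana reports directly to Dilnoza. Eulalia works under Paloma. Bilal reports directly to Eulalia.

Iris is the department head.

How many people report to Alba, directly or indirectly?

9

Alba directly manages Paloma, Jun, Rania. Under Paloma: Saoirse, Leo, Soren, Eulalia, Bilal (5). Under Jun: Tycho (1). Rania has no reports. So Alba's organization is 3 direct reports plus everyone under them: 6 + 2 + 1 = 9.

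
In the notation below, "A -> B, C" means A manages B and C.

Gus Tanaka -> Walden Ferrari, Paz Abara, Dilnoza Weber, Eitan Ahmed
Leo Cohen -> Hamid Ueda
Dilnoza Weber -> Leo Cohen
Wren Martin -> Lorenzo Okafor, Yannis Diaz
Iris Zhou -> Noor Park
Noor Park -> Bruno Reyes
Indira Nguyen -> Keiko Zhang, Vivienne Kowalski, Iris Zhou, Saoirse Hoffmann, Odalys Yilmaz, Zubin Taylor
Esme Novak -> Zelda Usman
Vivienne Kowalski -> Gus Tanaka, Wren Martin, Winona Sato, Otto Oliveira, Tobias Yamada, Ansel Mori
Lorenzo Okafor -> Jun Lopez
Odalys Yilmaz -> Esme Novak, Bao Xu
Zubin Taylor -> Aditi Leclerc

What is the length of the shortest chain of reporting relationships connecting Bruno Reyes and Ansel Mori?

5

Bruno Reyes is 3 levels below Indira Nguyen, and Ansel Mori is 2 levels below Indira Nguyen (their lowest common manager). The shortest path runs up from Bruno Reyes to Indira Nguyen and back down to Ansel Mori: 3 + 2 = 5 links.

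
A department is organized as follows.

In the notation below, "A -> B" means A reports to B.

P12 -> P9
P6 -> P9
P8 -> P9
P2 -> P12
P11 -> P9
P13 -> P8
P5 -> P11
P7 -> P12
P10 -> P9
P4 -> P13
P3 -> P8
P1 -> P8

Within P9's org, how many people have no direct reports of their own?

The people in P9's organization with no one reporting to them are P10, P5, P1, P3, P4, P6, P7, P2. That is 8.

8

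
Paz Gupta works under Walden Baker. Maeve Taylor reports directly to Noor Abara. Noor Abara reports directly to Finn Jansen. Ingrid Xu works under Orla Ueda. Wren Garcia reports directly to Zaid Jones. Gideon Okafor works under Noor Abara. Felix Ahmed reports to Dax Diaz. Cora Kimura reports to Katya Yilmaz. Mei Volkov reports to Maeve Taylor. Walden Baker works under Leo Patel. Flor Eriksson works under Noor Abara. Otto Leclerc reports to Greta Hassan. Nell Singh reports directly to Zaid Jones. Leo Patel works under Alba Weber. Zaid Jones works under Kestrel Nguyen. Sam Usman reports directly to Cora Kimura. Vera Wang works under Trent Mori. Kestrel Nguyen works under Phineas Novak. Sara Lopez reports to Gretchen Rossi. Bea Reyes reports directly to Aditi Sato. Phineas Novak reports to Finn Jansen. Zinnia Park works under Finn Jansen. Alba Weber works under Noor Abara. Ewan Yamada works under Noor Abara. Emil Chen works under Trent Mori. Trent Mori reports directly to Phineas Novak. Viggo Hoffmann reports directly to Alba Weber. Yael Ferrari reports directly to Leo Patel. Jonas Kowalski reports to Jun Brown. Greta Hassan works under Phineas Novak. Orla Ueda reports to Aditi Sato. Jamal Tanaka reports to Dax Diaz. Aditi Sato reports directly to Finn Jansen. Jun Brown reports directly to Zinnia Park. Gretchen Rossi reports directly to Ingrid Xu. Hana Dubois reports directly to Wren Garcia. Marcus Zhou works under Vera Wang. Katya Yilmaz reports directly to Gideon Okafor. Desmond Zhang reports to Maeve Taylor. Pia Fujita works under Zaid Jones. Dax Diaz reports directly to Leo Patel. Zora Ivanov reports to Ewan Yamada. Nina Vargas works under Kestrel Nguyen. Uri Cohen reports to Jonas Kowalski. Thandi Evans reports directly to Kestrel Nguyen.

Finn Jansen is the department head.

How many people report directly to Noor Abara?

Noor Abara directly manages Ewan Yamada, Alba Weber, Maeve Taylor, Gideon Okafor, Flor Eriksson. That is 5 direct reports.

5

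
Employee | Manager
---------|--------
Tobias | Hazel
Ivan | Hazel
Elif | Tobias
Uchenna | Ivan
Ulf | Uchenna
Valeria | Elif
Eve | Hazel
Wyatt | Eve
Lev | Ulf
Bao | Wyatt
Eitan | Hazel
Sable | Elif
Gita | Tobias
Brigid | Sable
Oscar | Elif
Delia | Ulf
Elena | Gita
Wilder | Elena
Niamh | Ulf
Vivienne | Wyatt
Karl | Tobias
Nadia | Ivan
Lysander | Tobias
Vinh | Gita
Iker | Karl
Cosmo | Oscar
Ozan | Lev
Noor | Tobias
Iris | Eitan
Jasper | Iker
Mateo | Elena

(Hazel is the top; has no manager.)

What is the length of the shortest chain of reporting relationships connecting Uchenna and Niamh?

Niamh is in Uchenna's organization: the chain from Niamh up to Uchenna is Niamh → Ulf → Uchenna, which is 2 links.

2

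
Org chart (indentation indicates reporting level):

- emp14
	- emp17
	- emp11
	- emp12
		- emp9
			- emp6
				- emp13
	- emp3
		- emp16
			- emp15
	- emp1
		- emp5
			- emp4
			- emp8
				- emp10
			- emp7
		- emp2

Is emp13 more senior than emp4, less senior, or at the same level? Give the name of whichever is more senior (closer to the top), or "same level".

emp4

emp13 is 4 levels below emp14; emp4 is 3. emp4 is higher.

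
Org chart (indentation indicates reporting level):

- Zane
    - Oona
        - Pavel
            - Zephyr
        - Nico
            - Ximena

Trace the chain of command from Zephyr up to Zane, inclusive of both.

Zephyr -> Pavel -> Oona -> Zane

Zephyr reports to Pavel. Pavel reports to Oona. Oona reports to Zane. Zane is at the top.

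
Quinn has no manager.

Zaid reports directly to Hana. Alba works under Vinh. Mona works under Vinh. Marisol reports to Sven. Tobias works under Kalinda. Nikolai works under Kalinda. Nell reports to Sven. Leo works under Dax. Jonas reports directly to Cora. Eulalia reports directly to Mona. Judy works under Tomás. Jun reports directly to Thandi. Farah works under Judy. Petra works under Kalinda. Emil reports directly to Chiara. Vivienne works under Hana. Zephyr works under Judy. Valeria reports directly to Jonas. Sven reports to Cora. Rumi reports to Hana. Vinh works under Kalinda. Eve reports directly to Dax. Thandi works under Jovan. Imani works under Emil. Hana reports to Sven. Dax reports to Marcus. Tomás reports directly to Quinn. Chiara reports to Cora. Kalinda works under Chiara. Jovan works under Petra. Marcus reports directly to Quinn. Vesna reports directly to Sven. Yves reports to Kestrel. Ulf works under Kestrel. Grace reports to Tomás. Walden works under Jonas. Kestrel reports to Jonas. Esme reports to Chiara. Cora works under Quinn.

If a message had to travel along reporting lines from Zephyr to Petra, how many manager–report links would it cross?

Zephyr is 3 levels below Quinn, and Petra is 4 levels below Quinn (their lowest common manager). The shortest path runs up from Zephyr to Quinn and back down to Petra: 3 + 4 = 7 links.

7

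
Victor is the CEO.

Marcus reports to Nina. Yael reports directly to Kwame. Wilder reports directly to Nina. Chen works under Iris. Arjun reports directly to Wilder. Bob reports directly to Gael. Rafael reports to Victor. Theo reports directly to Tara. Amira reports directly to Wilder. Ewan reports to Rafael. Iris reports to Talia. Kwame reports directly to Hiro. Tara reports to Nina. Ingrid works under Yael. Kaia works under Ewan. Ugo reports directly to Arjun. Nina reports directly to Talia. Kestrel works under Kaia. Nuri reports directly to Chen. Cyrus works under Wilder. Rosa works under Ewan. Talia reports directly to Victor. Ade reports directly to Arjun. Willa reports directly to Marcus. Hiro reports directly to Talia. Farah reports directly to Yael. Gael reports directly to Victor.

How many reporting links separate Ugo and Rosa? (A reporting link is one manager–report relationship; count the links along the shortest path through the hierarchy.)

8

Ugo is 5 levels below Victor, and Rosa is 3 levels below Victor (their lowest common manager). The shortest path runs up from Ugo to Victor and back down to Rosa: 5 + 3 = 8 links.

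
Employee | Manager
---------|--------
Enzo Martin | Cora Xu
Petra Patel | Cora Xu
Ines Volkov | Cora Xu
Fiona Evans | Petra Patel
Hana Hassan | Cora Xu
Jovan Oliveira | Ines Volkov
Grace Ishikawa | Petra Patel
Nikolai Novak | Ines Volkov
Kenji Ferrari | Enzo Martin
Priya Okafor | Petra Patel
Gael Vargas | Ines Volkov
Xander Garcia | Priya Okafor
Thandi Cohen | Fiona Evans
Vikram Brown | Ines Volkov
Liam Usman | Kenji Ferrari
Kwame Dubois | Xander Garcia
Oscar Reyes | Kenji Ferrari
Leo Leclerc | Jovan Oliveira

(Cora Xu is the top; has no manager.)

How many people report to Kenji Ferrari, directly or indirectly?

2

Kenji Ferrari directly manages Liam Usman, Oscar Reyes. Liam Usman has no reports. Oscar Reyes has no reports. So Kenji Ferrari's organization is 2 direct reports plus everyone under them: 1 + 1 = 2.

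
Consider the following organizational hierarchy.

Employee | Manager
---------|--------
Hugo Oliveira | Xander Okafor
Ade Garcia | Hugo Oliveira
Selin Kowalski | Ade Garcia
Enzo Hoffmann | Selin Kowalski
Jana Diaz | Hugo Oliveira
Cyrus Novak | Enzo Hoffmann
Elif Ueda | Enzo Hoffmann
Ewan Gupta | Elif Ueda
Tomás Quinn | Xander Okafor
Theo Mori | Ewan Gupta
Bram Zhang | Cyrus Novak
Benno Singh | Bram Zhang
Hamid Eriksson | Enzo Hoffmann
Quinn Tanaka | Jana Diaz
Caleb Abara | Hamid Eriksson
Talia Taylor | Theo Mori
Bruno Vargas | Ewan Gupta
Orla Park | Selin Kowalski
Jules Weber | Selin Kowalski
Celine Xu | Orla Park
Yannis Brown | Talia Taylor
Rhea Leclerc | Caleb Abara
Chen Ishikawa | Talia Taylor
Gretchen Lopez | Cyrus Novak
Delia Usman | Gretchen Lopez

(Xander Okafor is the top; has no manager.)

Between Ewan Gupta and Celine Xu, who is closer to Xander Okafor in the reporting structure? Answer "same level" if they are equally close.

Celine Xu

Ewan Gupta is 6 levels below Xander Okafor; Celine Xu is 5. Celine Xu is higher.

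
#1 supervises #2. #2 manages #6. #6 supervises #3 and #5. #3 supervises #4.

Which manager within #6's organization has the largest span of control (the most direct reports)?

Direct-report counts within #6's organization: #6 has 2; #3 has 1. The largest is 2, held by #6.

#6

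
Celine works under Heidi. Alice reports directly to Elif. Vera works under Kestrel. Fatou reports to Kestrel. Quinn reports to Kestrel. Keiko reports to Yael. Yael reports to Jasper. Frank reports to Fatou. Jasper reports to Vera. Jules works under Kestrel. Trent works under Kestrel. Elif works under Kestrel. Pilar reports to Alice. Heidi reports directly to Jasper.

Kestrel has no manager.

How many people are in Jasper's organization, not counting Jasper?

Jasper directly manages Heidi, Yael. Under Heidi: Celine (1). Under Yael: Keiko (1). So Jasper's organization is 2 direct reports plus everyone under them: 2 + 2 = 4.

4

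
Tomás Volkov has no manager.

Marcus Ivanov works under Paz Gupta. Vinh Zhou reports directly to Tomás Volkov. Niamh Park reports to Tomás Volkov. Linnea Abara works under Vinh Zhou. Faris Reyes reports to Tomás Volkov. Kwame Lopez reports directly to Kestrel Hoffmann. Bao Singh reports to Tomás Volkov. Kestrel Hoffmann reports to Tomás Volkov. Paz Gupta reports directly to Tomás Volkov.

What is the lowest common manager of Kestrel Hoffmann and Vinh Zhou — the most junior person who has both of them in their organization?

Kestrel Hoffmann's chain of managers is Tomás Volkov. Vinh Zhou's chain of managers is Tomás Volkov. The first manager that appears in both chains is Tomás Volkov.

Tomás Volkov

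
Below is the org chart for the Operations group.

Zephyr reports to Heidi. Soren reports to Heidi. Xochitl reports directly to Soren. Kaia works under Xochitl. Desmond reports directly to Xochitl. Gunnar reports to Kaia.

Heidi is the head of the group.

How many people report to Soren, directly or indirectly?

4

Soren directly manages Xochitl. Under Xochitl: Desmond, Kaia, Gunnar (3). That's 4 in total.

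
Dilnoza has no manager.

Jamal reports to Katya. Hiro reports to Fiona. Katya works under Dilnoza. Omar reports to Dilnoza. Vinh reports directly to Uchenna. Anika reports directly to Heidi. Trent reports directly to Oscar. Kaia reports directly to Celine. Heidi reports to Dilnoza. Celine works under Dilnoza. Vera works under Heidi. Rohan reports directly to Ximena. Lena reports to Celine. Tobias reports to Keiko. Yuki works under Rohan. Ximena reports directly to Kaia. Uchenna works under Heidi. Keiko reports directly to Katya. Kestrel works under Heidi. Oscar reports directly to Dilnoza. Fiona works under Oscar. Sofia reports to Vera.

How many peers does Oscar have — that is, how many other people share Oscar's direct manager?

Oscar reports to Dilnoza. Dilnoza's other direct reports are Celine, Heidi, Omar, Katya — 4 peers.

4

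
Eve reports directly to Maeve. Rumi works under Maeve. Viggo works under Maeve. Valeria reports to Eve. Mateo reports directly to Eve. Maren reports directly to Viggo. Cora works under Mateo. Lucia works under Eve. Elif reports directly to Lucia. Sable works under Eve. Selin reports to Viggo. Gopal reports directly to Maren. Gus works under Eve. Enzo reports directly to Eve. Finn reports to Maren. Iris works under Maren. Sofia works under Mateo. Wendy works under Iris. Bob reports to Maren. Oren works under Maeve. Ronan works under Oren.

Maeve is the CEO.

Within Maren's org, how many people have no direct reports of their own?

4

The people in Maren's organization with no one reporting to them are Bob, Wendy, Finn, Gopal. That is 4.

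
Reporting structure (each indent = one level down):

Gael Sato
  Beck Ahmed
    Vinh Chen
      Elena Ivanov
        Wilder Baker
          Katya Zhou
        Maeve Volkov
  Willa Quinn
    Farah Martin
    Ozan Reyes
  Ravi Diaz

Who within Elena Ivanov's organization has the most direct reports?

Direct-report counts within Elena Ivanov's organization: Elena Ivanov has 2; Wilder Baker has 1. The largest is 2, held by Elena Ivanov.

Elena Ivanov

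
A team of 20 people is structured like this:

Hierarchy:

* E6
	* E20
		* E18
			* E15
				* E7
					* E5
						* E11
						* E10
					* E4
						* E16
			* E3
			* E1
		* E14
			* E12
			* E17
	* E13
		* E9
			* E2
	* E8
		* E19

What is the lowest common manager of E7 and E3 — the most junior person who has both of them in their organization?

E7's chain of managers is E15, E18, E20, E6. E3's chain of managers is E18, E20, E6. The first manager that appears in both chains is E18.

E18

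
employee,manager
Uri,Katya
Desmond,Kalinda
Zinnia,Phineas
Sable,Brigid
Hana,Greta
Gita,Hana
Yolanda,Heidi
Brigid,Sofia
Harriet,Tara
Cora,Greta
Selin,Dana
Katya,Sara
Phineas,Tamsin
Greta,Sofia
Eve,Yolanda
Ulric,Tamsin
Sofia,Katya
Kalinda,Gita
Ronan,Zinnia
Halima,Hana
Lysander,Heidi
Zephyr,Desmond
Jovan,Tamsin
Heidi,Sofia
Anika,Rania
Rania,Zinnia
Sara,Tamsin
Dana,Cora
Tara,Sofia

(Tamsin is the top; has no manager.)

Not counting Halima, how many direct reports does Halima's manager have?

Halima reports to Hana. Hana's other direct reports are Gita — 1 peer.

1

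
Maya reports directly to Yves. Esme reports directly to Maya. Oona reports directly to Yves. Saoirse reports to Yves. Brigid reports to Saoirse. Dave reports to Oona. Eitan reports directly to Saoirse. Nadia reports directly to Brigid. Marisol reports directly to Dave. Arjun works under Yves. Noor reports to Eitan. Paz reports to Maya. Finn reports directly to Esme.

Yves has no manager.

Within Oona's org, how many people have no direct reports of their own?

1

The only person in Oona's organization with no one reporting to them is Marisol. That is 1.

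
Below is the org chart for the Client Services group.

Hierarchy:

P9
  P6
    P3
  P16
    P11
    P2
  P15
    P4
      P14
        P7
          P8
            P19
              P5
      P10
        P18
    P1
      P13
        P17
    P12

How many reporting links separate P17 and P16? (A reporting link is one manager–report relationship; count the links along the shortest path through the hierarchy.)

P17 is 4 levels below P9, and P16 is 1 level below P9 (their lowest common manager). The shortest path runs up from P17 to P9 and back down to P16: 4 + 1 = 5 links.

5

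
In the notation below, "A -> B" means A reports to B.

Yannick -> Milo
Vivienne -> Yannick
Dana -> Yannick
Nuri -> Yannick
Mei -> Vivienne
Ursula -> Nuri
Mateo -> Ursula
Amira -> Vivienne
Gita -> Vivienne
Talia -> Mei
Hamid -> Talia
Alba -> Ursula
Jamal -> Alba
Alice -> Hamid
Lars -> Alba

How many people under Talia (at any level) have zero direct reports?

1

The only person in Talia's organization with no one reporting to them is Alice. That is 1.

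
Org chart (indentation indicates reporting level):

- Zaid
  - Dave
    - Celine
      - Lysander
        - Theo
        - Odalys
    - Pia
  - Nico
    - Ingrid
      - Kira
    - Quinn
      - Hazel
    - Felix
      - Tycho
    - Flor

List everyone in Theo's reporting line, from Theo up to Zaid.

Theo reports to Lysander. Lysander reports to Celine. Celine reports to Dave. Dave reports to Zaid. Zaid is at the top.

Theo -> Lysander -> Celine -> Dave -> Zaid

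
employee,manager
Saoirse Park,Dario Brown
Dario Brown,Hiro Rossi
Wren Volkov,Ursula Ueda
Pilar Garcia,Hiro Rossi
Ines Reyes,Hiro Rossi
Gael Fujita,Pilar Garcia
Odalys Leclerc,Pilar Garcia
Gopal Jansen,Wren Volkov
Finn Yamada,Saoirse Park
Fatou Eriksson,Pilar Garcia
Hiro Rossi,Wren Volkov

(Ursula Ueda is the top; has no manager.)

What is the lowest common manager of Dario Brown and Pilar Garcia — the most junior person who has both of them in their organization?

Hiro Rossi

Dario Brown's chain of managers is Hiro Rossi, Wren Volkov, Ursula Ueda. Pilar Garcia's chain of managers is Hiro Rossi, Wren Volkov, Ursula Ueda. The first manager that appears in both chains is Hiro Rossi.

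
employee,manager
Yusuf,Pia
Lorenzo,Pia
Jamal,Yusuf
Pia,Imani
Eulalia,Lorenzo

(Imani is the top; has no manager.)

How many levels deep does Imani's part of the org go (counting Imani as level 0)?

The longest chain under Imani runs Imani → Pia → Yusuf → Jamal, which is 3 levels below Imani.

3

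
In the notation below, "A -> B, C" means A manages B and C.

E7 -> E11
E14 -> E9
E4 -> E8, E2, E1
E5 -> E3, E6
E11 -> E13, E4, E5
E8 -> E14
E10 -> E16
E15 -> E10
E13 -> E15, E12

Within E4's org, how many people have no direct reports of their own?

The people in E4's organization with no one reporting to them are E1, E2, E9. That is 3.

3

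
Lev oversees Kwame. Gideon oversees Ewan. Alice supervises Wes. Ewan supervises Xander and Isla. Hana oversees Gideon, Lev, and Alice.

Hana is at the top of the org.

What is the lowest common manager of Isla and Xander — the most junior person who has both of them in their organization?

Ewan

Isla's chain of managers is Ewan, Gideon, Hana. Xander's chain of managers is Ewan, Gideon, Hana. The first manager that appears in both chains is Ewan.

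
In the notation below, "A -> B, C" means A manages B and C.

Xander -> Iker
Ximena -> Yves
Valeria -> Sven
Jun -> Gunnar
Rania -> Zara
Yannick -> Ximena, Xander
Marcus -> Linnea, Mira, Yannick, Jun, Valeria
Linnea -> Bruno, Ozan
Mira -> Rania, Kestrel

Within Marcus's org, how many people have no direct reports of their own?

8

The people in Marcus's organization with no one reporting to them are Sven, Gunnar, Iker, Yves, Kestrel, Zara, Ozan, Bruno. That is 8.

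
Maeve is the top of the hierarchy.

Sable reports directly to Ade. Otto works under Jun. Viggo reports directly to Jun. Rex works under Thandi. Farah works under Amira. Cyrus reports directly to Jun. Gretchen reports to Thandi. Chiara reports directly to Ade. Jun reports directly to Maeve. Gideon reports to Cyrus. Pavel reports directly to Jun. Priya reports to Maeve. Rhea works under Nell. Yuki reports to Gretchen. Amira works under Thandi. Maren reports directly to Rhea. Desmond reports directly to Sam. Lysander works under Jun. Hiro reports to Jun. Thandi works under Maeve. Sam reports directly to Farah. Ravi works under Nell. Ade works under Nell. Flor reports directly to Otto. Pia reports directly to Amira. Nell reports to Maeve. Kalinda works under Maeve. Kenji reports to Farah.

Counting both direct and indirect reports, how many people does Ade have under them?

Ade directly manages Chiara, Sable. Chiara has no reports. Sable has no reports. So Ade's organization is 2 direct reports plus everyone under them: 1 + 1 = 2.

2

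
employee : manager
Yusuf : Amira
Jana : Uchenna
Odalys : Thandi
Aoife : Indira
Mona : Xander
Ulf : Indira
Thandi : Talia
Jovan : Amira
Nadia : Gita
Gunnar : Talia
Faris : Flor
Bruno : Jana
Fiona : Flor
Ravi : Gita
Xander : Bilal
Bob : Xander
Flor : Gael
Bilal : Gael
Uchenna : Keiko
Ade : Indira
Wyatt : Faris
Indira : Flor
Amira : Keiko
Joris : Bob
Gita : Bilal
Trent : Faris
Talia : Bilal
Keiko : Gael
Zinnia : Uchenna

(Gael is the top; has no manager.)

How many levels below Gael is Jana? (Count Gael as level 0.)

3

Chain from Jana up to Gael: Jana → Uchenna → Keiko → Gael. That is 3 steps up, so Jana is 3 levels below Gael.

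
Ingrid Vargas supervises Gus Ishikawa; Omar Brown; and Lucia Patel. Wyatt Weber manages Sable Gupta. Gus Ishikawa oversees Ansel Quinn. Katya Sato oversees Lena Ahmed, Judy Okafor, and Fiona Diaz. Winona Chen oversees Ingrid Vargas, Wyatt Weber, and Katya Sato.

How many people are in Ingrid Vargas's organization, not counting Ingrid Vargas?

4

Ingrid Vargas directly manages Gus Ishikawa, Omar Brown, Lucia Patel. Under Gus Ishikawa: Ansel Quinn (1). Omar Brown has no reports. Lucia Patel has no reports. So Ingrid Vargas's organization is 3 direct reports plus everyone under them: 2 + 1 + 1 = 4.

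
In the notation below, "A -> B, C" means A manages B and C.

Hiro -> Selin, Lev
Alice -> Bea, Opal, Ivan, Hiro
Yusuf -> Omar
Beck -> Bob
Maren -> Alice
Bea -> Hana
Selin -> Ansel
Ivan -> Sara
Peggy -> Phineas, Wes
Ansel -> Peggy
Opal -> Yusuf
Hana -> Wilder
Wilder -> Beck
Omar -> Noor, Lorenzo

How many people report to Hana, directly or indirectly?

3

Hana directly manages Wilder. Under Wilder: Beck, Bob (2). That's 3 in total.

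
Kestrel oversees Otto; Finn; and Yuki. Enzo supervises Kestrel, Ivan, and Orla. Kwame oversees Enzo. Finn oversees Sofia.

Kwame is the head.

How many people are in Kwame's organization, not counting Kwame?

8

Kwame directly manages Enzo. Under Enzo: Orla, Ivan, Kestrel, Otto, Yuki, Finn, Sofia (7). That's 8 in total.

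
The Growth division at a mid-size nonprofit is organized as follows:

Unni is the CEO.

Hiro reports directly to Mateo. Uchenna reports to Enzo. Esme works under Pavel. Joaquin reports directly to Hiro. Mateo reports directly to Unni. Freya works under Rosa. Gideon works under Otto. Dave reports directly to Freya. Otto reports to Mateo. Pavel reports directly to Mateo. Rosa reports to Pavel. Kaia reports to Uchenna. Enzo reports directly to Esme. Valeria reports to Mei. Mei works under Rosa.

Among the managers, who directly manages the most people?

Direct-report counts: Unni has 1; Mateo has 3; Otto has 1; Pavel has 2; Rosa has 2; Freya has 1; Mei has 1; Esme has 1; Enzo has 1; Uchenna has 1; Hiro has 1. The largest is 3, held by Mateo.

Mateo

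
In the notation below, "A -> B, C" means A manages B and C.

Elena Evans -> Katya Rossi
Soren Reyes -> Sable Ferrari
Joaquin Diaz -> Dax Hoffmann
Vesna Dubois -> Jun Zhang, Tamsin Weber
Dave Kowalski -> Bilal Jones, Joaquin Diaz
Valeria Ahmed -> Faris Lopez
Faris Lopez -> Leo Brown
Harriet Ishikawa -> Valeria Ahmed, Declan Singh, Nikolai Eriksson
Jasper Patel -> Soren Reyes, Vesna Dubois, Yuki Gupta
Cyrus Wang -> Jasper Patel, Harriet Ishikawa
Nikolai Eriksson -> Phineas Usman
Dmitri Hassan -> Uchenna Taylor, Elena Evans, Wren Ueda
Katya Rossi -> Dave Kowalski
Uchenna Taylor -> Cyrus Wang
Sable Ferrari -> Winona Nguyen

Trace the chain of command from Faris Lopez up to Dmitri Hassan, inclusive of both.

Faris Lopez -> Valeria Ahmed -> Harriet Ishikawa -> Cyrus Wang -> Uchenna Taylor -> Dmitri Hassan

Faris Lopez reports to Valeria Ahmed. Valeria Ahmed reports to Harriet Ishikawa. Harriet Ishikawa reports to Cyrus Wang. Cyrus Wang reports to Uchenna Taylor. Uchenna Taylor reports to Dmitri Hassan. Dmitri Hassan is at the top.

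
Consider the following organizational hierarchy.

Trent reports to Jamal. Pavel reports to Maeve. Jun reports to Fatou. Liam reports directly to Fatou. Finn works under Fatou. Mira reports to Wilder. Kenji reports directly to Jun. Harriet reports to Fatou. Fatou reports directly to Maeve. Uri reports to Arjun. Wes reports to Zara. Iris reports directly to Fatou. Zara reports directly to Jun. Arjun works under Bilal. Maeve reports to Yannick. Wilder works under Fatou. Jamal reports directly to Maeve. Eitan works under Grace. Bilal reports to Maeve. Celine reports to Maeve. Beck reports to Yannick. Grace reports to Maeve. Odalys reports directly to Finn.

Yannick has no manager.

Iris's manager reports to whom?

Maeve

Iris reports to Fatou, and Fatou reports to Maeve. So Iris's skip-level manager is Maeve.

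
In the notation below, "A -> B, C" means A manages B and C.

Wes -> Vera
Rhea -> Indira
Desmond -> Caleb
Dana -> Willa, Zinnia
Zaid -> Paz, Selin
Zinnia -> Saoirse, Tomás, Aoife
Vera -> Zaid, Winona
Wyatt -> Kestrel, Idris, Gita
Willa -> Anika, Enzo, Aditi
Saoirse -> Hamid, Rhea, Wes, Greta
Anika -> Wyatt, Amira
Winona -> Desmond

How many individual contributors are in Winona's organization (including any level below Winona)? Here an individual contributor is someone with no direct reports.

1

The only person in Winona's organization with no one reporting to them is Caleb. That is 1.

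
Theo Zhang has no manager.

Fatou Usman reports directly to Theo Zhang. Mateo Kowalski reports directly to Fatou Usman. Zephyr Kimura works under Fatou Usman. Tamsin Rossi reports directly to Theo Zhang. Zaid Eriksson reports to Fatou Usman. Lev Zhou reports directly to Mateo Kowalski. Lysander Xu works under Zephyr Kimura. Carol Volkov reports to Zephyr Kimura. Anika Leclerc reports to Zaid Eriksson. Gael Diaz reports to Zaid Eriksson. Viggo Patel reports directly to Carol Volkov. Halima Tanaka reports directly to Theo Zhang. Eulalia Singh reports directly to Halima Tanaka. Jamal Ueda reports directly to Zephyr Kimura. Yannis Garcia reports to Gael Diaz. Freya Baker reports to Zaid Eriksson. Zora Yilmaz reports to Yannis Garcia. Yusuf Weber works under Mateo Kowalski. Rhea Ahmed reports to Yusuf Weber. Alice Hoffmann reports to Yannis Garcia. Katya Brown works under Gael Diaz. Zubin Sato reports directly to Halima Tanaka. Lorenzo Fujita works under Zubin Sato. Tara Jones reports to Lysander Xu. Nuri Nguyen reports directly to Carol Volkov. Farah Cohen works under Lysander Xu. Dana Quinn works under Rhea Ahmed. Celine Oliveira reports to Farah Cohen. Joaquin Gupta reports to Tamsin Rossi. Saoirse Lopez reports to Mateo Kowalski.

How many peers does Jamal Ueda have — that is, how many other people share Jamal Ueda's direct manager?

2

Jamal Ueda reports to Zephyr Kimura. Zephyr Kimura's other direct reports are Lysander Xu, Carol Volkov — 2 peers.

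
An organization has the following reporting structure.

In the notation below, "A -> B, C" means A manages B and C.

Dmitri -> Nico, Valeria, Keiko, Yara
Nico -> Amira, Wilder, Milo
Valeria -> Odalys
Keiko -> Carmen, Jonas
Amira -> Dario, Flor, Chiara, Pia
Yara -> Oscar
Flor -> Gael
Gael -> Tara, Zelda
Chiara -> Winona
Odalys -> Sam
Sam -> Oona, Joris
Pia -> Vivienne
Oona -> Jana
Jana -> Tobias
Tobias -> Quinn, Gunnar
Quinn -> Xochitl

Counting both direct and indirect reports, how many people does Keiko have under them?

2

Keiko directly manages Carmen, Jonas. Carmen has no reports. Jonas has no reports. So Keiko's organization is 2 direct reports plus everyone under them: 1 + 1 = 2.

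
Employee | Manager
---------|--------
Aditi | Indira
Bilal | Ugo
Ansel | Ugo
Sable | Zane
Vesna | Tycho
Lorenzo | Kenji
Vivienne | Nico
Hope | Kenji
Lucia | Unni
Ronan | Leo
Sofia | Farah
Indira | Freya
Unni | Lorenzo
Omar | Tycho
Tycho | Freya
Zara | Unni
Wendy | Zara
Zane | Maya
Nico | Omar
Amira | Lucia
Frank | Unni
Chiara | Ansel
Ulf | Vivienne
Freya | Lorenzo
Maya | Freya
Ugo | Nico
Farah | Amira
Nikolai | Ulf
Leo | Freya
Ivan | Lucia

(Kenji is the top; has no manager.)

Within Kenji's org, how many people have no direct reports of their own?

The people in Kenji's organization with no one reporting to them are Hope, Frank, Wendy, Ivan, Sofia, Ronan, Sable, Aditi, Nikolai, Bilal, Chiara, Vesna. That is 12.

12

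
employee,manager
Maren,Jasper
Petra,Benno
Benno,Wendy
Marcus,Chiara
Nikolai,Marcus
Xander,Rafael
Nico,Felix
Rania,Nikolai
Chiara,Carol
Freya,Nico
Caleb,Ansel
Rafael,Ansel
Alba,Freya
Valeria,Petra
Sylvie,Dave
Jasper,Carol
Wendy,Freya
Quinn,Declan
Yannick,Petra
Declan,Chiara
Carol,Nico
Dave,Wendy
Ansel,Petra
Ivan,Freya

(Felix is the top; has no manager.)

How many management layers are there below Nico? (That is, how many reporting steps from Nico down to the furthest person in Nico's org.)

7

The longest chain under Nico runs Nico → Freya → Wendy → Benno → Petra → Ansel → Rafael → Xander, which is 7 levels below Nico.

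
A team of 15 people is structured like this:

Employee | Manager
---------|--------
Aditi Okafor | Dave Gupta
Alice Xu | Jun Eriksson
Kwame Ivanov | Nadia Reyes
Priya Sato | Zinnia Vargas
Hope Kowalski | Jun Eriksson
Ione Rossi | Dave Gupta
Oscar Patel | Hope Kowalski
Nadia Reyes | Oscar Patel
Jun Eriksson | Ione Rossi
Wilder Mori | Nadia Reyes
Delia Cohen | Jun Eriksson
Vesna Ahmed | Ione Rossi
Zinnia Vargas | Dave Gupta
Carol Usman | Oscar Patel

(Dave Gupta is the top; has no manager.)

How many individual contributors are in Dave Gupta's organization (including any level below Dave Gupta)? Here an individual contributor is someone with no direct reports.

The people in Dave Gupta's organization with no one reporting to them are Aditi Okafor, Priya Sato, Vesna Ahmed, Alice Xu, Delia Cohen, Carol Usman, Wilder Mori, Kwame Ivanov. That is 8.

8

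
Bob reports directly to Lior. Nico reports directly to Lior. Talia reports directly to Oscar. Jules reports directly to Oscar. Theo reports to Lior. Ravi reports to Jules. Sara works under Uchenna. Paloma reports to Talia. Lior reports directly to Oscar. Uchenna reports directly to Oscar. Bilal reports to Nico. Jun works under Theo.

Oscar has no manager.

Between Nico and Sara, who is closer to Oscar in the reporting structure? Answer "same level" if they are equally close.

same level

Both Nico and Sara are 2 levels below Oscar.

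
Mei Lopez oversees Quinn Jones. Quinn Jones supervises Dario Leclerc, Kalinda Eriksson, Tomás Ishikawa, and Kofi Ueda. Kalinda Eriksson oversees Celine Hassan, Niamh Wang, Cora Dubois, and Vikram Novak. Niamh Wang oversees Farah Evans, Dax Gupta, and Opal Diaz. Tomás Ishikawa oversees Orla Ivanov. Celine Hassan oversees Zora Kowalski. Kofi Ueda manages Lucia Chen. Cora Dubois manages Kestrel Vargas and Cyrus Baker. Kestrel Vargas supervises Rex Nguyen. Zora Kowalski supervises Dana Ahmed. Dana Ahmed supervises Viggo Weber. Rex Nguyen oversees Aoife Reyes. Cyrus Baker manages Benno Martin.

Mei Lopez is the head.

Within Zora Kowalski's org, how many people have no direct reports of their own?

1

The only person in Zora Kowalski's organization with no one reporting to them is Viggo Weber. That is 1.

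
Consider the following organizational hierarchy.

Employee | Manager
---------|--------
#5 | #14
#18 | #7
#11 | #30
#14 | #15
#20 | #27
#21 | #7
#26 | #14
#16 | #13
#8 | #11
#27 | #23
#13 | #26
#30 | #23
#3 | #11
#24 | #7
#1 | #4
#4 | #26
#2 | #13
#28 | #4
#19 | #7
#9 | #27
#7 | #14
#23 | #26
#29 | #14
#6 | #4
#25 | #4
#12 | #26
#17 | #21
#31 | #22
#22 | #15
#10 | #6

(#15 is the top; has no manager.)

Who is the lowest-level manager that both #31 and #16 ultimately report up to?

#31's chain of managers is #22, #15. #16's chain of managers is #13, #26, #14, #15. The first manager that appears in both chains is #15.

#15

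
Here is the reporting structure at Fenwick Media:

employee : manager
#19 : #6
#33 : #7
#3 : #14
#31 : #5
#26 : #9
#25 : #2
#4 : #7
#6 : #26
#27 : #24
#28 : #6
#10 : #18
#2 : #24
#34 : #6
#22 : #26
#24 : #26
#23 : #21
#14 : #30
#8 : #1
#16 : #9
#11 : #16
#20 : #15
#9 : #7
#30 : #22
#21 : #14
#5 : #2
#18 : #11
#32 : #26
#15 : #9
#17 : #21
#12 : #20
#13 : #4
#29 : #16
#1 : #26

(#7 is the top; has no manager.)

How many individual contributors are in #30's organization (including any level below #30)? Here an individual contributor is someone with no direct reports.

The people in #30's organization with no one reporting to them are #23, #17, #3. That is 3.

3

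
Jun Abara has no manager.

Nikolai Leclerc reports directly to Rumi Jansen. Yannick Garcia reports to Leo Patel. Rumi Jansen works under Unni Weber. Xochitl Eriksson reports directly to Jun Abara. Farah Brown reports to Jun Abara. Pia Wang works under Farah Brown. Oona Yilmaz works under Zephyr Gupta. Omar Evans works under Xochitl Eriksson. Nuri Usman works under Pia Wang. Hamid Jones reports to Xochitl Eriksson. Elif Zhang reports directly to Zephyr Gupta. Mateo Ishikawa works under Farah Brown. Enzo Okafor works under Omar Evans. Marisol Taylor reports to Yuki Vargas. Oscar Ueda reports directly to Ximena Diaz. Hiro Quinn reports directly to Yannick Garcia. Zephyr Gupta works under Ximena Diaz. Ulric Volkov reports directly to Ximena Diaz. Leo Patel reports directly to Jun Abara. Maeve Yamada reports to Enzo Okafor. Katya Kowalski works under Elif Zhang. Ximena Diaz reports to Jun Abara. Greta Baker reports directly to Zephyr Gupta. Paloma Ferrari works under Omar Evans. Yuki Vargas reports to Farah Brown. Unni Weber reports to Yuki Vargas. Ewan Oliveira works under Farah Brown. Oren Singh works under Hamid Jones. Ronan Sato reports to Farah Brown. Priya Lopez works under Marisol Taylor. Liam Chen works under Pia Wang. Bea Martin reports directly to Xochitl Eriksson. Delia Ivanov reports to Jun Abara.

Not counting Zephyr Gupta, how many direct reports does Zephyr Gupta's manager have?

Zephyr Gupta reports to Ximena Diaz. Ximena Diaz's other direct reports are Oscar Ueda, Ulric Volkov — 2 peers.

2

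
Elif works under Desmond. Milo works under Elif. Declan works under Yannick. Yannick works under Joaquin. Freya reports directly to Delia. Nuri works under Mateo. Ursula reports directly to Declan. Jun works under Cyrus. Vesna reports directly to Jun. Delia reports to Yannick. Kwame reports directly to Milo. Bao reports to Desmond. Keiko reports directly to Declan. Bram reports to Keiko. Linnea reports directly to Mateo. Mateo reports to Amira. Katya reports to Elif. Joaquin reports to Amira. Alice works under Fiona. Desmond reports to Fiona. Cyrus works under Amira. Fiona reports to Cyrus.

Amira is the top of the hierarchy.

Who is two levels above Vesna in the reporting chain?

Vesna reports to Jun, and Jun reports to Cyrus. So Vesna's skip-level manager is Cyrus.

Cyrus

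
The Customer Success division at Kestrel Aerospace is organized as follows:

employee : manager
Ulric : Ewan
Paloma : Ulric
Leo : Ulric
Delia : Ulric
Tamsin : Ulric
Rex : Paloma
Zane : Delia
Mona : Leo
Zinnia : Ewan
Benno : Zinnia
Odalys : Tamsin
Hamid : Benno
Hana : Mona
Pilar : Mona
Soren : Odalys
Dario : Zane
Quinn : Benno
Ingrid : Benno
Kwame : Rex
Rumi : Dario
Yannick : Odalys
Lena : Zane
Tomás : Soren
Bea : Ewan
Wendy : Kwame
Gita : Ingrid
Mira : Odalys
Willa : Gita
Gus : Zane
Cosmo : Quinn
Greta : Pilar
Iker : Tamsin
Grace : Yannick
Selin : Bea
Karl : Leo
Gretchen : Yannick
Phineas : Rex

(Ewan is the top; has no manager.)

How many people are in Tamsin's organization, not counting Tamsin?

8

Tamsin directly manages Odalys, Iker. Under Odalys: Mira, Yannick, Gretchen, Grace, Soren, Tomás (6). Iker has no reports. So Tamsin's organization is 2 direct reports plus everyone under them: 7 + 1 = 8.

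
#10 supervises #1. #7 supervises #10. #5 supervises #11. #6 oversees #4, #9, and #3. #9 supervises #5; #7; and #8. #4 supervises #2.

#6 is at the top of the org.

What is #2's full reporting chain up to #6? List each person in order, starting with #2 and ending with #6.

#2 reports to #4. #4 reports to #6. #6 is at the top.

#2 -> #4 -> #6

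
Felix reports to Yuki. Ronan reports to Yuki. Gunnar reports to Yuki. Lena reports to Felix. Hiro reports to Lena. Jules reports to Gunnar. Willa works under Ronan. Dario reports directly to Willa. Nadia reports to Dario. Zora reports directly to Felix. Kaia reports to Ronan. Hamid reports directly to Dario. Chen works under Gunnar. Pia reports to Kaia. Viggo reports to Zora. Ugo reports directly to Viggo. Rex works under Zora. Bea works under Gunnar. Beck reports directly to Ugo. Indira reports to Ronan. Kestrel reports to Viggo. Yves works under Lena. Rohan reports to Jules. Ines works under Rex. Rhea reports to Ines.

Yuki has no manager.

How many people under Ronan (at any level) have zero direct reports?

The people in Ronan's organization with no one reporting to them are Indira, Pia, Hamid, Nadia. That is 4.

4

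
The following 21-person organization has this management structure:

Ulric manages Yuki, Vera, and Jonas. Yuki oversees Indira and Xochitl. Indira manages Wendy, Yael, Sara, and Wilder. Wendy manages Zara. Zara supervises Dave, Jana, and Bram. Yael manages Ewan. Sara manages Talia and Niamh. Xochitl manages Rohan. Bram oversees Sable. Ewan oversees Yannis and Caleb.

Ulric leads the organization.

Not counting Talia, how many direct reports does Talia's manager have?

1

Talia reports to Sara. Sara's other direct reports are Niamh — 1 peer.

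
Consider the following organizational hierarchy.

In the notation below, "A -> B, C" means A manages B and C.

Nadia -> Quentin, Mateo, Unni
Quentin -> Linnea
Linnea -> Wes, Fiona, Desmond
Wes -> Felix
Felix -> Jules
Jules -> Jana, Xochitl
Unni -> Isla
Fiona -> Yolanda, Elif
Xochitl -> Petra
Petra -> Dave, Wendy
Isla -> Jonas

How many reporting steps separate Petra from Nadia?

Chain from Petra up to Nadia: Petra → Xochitl → Jules → Felix → Wes → Linnea → Quentin → Nadia. That is 7 steps up, so Petra is 7 levels below Nadia.

7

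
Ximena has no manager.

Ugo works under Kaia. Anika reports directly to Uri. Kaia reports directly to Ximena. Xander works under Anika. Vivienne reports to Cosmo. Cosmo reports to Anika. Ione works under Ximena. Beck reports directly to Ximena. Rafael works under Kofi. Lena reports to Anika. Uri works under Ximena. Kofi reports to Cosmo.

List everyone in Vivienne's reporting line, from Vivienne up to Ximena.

Vivienne -> Cosmo -> Anika -> Uri -> Ximena

Vivienne reports to Cosmo. Cosmo reports to Anika. Anika reports to Uri. Uri reports to Ximena. Ximena is at the top.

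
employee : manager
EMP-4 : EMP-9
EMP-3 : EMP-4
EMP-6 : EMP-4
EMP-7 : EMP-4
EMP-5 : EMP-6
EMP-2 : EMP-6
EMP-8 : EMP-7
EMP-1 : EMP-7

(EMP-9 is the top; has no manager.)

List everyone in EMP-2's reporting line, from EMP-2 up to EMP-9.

EMP-2 -> EMP-6 -> EMP-4 -> EMP-9

EMP-2 reports to EMP-6. EMP-6 reports to EMP-4. EMP-4 reports to EMP-9. EMP-9 is at the top.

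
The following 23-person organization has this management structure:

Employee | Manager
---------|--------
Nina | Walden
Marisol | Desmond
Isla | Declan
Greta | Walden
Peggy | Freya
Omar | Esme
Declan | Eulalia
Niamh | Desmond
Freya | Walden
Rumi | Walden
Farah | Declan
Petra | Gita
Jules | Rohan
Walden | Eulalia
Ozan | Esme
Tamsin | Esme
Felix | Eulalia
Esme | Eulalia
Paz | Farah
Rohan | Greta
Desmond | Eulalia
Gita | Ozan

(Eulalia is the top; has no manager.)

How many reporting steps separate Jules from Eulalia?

Chain from Jules up to Eulalia: Jules → Rohan → Greta → Walden → Eulalia. That is 4 steps up, so Jules is 4 levels below Eulalia.

4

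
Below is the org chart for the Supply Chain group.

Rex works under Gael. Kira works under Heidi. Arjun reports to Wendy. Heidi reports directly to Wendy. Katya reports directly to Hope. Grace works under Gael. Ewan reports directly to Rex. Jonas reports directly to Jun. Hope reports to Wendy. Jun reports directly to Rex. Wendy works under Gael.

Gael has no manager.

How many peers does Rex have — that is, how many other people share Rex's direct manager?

2

Rex reports to Gael. Gael's other direct reports are Grace, Wendy — 2 peers.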